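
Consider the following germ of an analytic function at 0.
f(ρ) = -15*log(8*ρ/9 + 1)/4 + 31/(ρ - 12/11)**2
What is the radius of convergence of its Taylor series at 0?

The radius of convergence is 12/11.

Denominator factor (ρ - 12/11)^2: pole of order 2 at 12/11, modulus 12/11.
Branch term (-15/4)*log(1 - ρ/(-9/8)): its argument vanishes at ρ = -9/8, a logarithmic branch point, modulus 9/8.
The radius of convergence is the smallest modulus among the singular points: 12/11.


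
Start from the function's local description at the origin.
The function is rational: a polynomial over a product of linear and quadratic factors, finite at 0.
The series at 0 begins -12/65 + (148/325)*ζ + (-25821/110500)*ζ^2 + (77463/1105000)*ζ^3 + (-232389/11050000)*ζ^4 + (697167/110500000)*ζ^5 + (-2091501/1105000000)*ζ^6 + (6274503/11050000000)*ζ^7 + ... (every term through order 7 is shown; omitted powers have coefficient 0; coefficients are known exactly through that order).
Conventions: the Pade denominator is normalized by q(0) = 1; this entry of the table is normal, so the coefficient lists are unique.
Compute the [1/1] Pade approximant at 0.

The Pade approximant has numerator coefficients [-12/65, 4537/12580]; denominator coefficients [1, 25821/50320].

Taylor coefficients needed (read off): a_0 = -12/65, a_1 = 148/325, a_2 = -25821/110500.
Write the denominator as Q(ζ) = 1 + q1*ζ. Requiring Q*f - P = O(ζ^3) with deg P <= 1 kills the coefficients of ζ^2..ζ^2 in Q*f:
  ζ^2: a_2 + q1*a_1 = 0, i.e. -25821/110500 + (148/325)*q1 = 0.
Solving this linear system: q1 = 25821/50320.
The numerator is Q*f truncated at degree 1: P0 = a_0 = -12/65; P1 = a_1 + q1*a_0 = 4537/12580.


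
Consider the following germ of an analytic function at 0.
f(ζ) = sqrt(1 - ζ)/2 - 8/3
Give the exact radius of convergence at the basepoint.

Branch term (1/2)*sqrt(1 - ζ/(1)): its argument vanishes at ζ = 1, a square-root branch point, modulus 1.
The radius of convergence is the smallest modulus among the singular points: 1.

The radius of convergence is 1.


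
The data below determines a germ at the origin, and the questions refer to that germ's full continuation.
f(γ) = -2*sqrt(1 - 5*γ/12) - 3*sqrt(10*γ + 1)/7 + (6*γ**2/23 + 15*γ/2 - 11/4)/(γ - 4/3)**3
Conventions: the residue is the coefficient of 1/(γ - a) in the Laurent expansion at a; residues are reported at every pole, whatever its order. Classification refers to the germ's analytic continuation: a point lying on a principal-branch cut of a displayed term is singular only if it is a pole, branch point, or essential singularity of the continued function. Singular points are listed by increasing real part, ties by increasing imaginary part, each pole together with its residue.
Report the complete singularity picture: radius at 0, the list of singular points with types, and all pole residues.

Radius of convergence at 0: 1/10.
At -1/10: an algebraic (square-root) branch point.
At 4/3: a pole of order 3; residue 6/23.
At 12/5: an algebraic (square-root) branch point.

Denominator factor (γ - 4/3)^3: pole of order 3 at 4/3, modulus 4/3.
Branch term (-2)*sqrt(1 - γ/(12/5)): its argument vanishes at γ = 12/5, a square-root branch point, modulus 12/5.
Branch term (-3/7)*sqrt(1 - γ/(-1/10)): its argument vanishes at γ = -1/10, a square-root branch point, modulus 1/10.
The radius of convergence is the smallest modulus among the singular points: 1/10.
The branch terms are analytic at 4/3 and contribute nothing to the residue; only the rational part matters.
At the order-3 pole 4/3 set g(γ) = (γ - (4/3))^3*(rational part) = 6*γ**2/23 + 15*γ/2 - 11/4.
Order-3 pole: residue = g''(a)/2; g''(4/3) = 12/23, so the residue is 6/23.
List the singular points by increasing real part (a conjugate pair: the negative imaginary part first).


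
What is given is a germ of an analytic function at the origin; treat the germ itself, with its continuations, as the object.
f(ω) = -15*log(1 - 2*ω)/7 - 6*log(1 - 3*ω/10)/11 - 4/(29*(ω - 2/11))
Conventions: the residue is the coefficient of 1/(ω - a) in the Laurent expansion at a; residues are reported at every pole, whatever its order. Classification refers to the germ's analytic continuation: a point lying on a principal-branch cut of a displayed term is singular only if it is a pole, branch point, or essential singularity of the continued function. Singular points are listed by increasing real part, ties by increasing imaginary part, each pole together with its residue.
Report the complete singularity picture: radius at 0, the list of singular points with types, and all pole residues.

Radius of convergence at 0: 2/11.
At 2/11: a pole of order 1; residue -4/29.
At 1/2: a logarithmic branch point.
At 10/3: a logarithmic branch point.

Denominator factor (ω - 2/11): pole of order 1 at 2/11, modulus 2/11.
Branch term (-15/7)*log(1 - ω/(1/2)): its argument vanishes at ω = 1/2, a logarithmic branch point, modulus 1/2.
Branch term (-6/11)*log(1 - ω/(10/3)): its argument vanishes at ω = 10/3, a logarithmic branch point, modulus 10/3.
The radius of convergence is the smallest modulus among the singular points: 2/11.
The branch terms are analytic at 2/11 and contribute nothing to the residue; only the rational part matters.
At the order-1 pole 2/11 set g(ω) = (ω - (2/11))*(rational part) = -4/29.
Simple pole: residue = g(a) at a = 2/11, which is -4/29.
List the singular points by increasing real part (a conjugate pair: the negative imaginary part first).


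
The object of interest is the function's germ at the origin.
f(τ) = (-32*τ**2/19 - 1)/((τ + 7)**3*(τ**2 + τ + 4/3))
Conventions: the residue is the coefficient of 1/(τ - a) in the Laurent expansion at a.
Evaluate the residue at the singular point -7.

At the order-3 pole -7 set g(τ) = (τ - (-7))^3*f(τ) = (-32*τ**2/19 - 1)/(τ**2 + τ + 4/3).
Order-3 pole: residue = g''(a)/2; g''(-7) = -14847/1605500, so the residue is -14847/3211000.

The residue is -14847/3211000.


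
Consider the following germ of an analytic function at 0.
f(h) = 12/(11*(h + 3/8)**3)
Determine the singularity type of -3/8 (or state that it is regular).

The denominator factor h + 3/8 vanishes at -3/8 and appears to the power 3; the numerator there equals 12/11, nonzero, and no other factor vanishes.
Hence a pole whose order is the multiplicity, 3.

The point is a pole of order 3.


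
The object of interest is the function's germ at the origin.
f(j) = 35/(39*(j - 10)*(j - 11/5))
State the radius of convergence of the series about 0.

Denominator factor (j - 11/5): pole of order 1 at 11/5, modulus 11/5.
Denominator factor (j - 10): pole of order 1 at 10, modulus 10.
The radius of convergence is the smallest modulus among the singular points: 11/5.

The radius of convergence is 11/5.


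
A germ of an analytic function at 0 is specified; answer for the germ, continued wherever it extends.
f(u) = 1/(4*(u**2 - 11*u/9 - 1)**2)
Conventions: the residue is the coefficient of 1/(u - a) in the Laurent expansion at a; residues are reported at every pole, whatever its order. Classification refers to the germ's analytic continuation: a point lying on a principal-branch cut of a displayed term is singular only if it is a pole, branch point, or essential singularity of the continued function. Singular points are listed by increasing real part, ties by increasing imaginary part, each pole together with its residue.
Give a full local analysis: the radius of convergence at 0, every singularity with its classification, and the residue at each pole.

Radius of convergence at 0: -11/18 + (1/18)*sqrt(445).
At 11/18 - (1/18)*sqrt(445): a pole of order 2; residue (729/396050)*sqrt(445).
At 11/18 + (1/18)*sqrt(445): a pole of order 2; residue -(729/396050)*sqrt(445).

Denominator factor (u**2 - 11*u/9 - 1)^2: discriminant 445/81, real irrational roots 11/18 + (1/18)*sqrt(445) and 11/18 - (1/18)*sqrt(445); poles of order 2, moduli 11/18 + (1/18)*sqrt(445) and -11/18 + (1/18)*sqrt(445).
The radius of convergence is the smallest modulus among the singular points: -11/18 + (1/18)*sqrt(445).
The factor u**2 - 11*u/9 - 1 splits as (u - a)(u - a') with a = 11/18 - (1/18)*sqrt(445), a' = 11/18 + (1/18)*sqrt(445). At the order-2 pole a set g(u) = (u - a)^2*f(u) = [1/4] / (u - a')^2.
Order-2 pole: residue = g'(a); g'(11/18 - (1/18)*sqrt(445)) = (729/396050)*sqrt(445), so the residue is (729/396050)*sqrt(445).
The factor u**2 - 11*u/9 - 1 splits as (u - a)(u - a') with a = 11/18 + (1/18)*sqrt(445), a' = 11/18 - (1/18)*sqrt(445). At the order-2 pole a set g(u) = (u - a)^2*f(u) = [1/4] / (u - a')^2.
Order-2 pole: residue = g'(a); g'(11/18 + (1/18)*sqrt(445)) = -(729/396050)*sqrt(445), so the residue is -(729/396050)*sqrt(445).
List the singular points by increasing real part (a conjugate pair: the negative imaginary part first).


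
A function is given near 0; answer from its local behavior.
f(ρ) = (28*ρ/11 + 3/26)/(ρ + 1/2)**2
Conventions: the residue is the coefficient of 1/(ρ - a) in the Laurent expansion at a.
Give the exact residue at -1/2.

At the order-2 pole -1/2 set g(ρ) = (ρ - (-1/2))^2*f(ρ) = 28*ρ/11 + 3/26.
Order-2 pole: residue = g'(a); g'(-1/2) = 28/11, so the residue is 28/11.

The residue is 28/11.


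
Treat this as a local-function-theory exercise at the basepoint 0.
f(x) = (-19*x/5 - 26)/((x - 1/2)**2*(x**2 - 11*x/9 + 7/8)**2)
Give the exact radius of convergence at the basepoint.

Denominator factor (x - 1/2)^2: pole of order 2 at 1/2, modulus 1/2.
Denominator factor (x**2 - 11*x/9 + 7/8)^2: discriminant -325/162, complex-conjugate roots (11/18) + ((5/36)*sqrt(26))*i and (11/18) - ((5/36)*sqrt(26))*i; poles of order 2, moduli (1/4)*sqrt(14) and (1/4)*sqrt(14).
The radius of convergence is the smallest modulus among the singular points: 1/2.

The radius of convergence is 1/2.


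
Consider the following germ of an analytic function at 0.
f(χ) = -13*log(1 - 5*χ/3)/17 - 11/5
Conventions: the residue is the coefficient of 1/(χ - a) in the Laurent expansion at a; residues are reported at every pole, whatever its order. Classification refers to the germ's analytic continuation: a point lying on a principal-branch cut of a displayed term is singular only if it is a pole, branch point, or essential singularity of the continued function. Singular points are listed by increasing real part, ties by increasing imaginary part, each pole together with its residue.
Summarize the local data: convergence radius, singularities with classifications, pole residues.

Radius of convergence at 0: 3/5.
At 3/5: a logarithmic branch point.

Branch term (-13/17)*log(1 - χ/(3/5)): its argument vanishes at χ = 3/5, a logarithmic branch point, modulus 3/5.
The radius of convergence is the smallest modulus among the singular points: 3/5.


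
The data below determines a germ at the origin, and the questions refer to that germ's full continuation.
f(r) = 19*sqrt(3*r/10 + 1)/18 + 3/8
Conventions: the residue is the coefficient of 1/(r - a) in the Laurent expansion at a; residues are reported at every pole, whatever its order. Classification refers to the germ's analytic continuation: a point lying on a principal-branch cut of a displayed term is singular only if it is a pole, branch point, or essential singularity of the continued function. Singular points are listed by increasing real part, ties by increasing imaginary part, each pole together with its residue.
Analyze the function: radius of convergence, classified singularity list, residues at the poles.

Branch term (19/18)*sqrt(1 - r/(-10/3)): its argument vanishes at r = -10/3, a square-root branch point, modulus 10/3.
The radius of convergence is the smallest modulus among the singular points: 10/3.

Radius of convergence at 0: 10/3.
At -10/3: an algebraic (square-root) branch point.


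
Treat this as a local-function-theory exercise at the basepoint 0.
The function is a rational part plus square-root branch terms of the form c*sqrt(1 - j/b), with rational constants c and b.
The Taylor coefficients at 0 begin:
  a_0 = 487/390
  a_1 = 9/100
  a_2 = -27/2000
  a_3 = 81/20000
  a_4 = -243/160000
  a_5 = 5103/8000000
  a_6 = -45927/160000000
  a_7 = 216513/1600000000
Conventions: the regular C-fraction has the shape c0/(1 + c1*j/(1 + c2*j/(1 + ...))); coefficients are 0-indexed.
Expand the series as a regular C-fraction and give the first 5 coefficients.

The regular C-fraction coefficients are [487/390, -351/4870, 2163/9740, 1461/14420, 573/2884].

Taylor coefficients (read off): a_0 = 487/390, a_1 = 9/100, a_2 = -27/2000, a_3 = 81/20000, a_4 = -243/160000.
c0 = a_0 = 487/390. Peel one level at a time: if S = 1 + c*j/S' with S'(0) = 1, then c is the j-coefficient of S and S' = c*j/(S - 1).
S_1 = c0/f = 1 + (-351/4870)*j + (759213/47433800)*j^2 + ...; c1 = -351/4870.
S_2 = c1*j/(S_1 - 1) = 1 + (2163/9740)*j + (-9/400)*j^2 + ...; c2 = 2163/9740.
S_3 = c2*j/(S_2 - 1) = 1 + (1461/14420)*j + (-837153/41587280)*j^2 + ...; c3 = 1461/14420.
S_4 = c3*j/(S_3 - 1) = 1 + (573/2884)*j + ...; c4 = 573/2884.


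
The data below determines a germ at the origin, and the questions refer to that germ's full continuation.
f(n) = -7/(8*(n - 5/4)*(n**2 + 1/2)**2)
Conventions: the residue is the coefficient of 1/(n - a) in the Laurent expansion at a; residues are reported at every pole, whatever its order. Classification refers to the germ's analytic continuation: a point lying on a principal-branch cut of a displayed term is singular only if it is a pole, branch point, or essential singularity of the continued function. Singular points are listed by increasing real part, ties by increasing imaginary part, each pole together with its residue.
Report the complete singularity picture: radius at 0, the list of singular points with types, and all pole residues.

Denominator factor (n**2 + 1/2)^2: discriminant -2, complex-conjugate roots ((1/2)*sqrt(2))*i and -((1/2)*sqrt(2))*i; poles of order 2, moduli (1/2)*sqrt(2) and (1/2)*sqrt(2).
Denominator factor (n - 5/4): pole of order 1 at 5/4, modulus 5/4.
The radius of convergence is the smallest modulus among the singular points: (1/2)*sqrt(2).
The factor n**2 + 1/2 splits as (n - a)(n - a') with a = -((1/2)*sqrt(2))*i, a' = ((1/2)*sqrt(2))*i. At the order-2 pole a set g(n) = (n - a)^2*f(n) = [-7/(8*(n - 5/4))] / (n - a')^2.
Order-2 pole: residue = g'(a); g'(-((1/2)*sqrt(2))*i) = (112/1089) + ((1715/4356)*sqrt(2))*i, so the residue is (112/1089) + ((1715/4356)*sqrt(2))*i.
The factor n**2 + 1/2 splits as (n - a)(n - a') with a = ((1/2)*sqrt(2))*i, a' = -((1/2)*sqrt(2))*i. At the order-2 pole a set g(n) = (n - a)^2*f(n) = [-7/(8*(n - 5/4))] / (n - a')^2.
Order-2 pole: residue = g'(a); g'(((1/2)*sqrt(2))*i) = (112/1089) - ((1715/4356)*sqrt(2))*i, so the residue is (112/1089) - ((1715/4356)*sqrt(2))*i.
At the order-1 pole 5/4 set g(n) = (n - (5/4))*f(n) = -7/(8*(n**2 + 1/2)**2).
Simple pole: residue = g(a) at a = 5/4, which is -224/1089.
List the singular points by increasing real part (a conjugate pair: the negative imaginary part first).

Radius of convergence at 0: (1/2)*sqrt(2).
At -((1/2)*sqrt(2))*i: a pole of order 2; residue (112/1089) + ((1715/4356)*sqrt(2))*i.
At ((1/2)*sqrt(2))*i: a pole of order 2; residue (112/1089) - ((1715/4356)*sqrt(2))*i.
At 5/4: a pole of order 1; residue -224/1089.


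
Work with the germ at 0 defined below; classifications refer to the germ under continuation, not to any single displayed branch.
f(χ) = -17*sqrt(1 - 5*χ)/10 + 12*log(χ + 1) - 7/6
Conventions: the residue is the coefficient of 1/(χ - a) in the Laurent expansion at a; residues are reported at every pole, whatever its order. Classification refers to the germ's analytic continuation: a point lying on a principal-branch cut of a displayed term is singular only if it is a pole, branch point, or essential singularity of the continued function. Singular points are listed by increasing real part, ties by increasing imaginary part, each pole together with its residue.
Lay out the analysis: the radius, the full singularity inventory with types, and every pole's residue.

Radius of convergence at 0: 1/5.
At -1: a logarithmic branch point.
At 1/5: an algebraic (square-root) branch point.

Branch term (-17/10)*sqrt(1 - χ/(1/5)): its argument vanishes at χ = 1/5, a square-root branch point, modulus 1/5.
Branch term (12)*log(1 - χ/(-1)): its argument vanishes at χ = -1, a logarithmic branch point, modulus 1.
The radius of convergence is the smallest modulus among the singular points: 1/5.
List the singular points by increasing real part (a conjugate pair: the negative imaginary part first).


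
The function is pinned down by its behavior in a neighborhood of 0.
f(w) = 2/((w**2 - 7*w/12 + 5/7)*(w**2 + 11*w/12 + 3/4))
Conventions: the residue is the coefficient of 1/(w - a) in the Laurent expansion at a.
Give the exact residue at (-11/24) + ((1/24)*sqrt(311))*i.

The residue is (784/857) - ((8176/266527)*sqrt(311))*i.


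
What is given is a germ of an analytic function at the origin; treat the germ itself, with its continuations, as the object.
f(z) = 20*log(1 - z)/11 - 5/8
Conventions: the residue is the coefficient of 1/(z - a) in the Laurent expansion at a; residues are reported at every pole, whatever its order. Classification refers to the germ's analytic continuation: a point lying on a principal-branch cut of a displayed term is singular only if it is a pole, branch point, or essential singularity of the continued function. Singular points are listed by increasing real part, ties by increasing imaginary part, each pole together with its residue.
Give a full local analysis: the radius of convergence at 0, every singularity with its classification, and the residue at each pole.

Branch term (20/11)*log(1 - z/(1)): its argument vanishes at z = 1, a logarithmic branch point, modulus 1.
The radius of convergence is the smallest modulus among the singular points: 1.

Radius of convergence at 0: 1.
At 1: a logarithmic branch point.


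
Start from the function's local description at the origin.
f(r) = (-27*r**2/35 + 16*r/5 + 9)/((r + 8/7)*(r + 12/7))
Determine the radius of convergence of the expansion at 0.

The radius of convergence is 8/7.

Denominator factor (r + 8/7): pole of order 1 at -8/7, modulus 8/7.
Denominator factor (r + 12/7): pole of order 1 at -12/7, modulus 12/7.
The radius of convergence is the smallest modulus among the singular points: 8/7.


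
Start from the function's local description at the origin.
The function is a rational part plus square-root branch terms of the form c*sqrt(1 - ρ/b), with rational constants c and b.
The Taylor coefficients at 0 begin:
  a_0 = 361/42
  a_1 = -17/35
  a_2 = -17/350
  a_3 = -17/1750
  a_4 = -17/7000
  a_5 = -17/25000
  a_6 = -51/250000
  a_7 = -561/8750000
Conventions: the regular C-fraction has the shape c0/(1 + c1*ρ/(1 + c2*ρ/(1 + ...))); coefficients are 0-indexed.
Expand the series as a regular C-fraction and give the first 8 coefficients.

The regular C-fraction coefficients are [361/42, 102/1805, -113/722, -361/5650, -769/5650, -113/1538, -973/7690, -769/9730].

Taylor coefficients (read off): a_0 = 361/42, a_1 = -17/35, a_2 = -17/350, a_3 = -17/1750, a_4 = -17/7000, a_5 = -17/25000, a_6 = -51/250000, a_7 = -561/8750000.
c0 = a_0 = 361/42. Peel one level at a time: if S = 1 + c*ρ/S' with S'(0) = 1, then c is the ρ-coefficient of S and S' = c*ρ/(S - 1).
S_1 = c0/f = 1 + (102/1805)*ρ + (5763/651605)*ρ^2 + ...; c1 = 102/1805.
S_2 = c1*ρ/(S_1 - 1) = 1 + (-113/722)*ρ + (-1/100)*ρ^2 + ...; c2 = -113/722.
S_3 = c2*ρ/(S_2 - 1) = 1 + (-361/5650)*ρ + (-277609/31922500)*ρ^2 + ...; c3 = -361/5650.
S_4 = c3*ρ/(S_3 - 1) = 1 + (-769/5650)*ρ + (-1/100)*ρ^2 + ...; c4 = -769/5650.
S_5 = c4*ρ/(S_4 - 1) = 1 + (-113/1538)*ρ + (-109949/11827220)*ρ^2 + ...; c5 = -113/1538.
S_6 = c5*ρ/(S_5 - 1) = 1 + (-973/7690)*ρ + (-1/100)*ρ^2 + ...; c6 = -973/7690.
S_7 = c6*ρ/(S_6 - 1) = 1 + (-769/9730)*ρ + ...; c7 = -769/9730.


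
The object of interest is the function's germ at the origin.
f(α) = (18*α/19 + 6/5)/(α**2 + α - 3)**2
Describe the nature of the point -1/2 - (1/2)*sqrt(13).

The denominator factor α**2 + α - 3 vanishes at -1/2 - (1/2)*sqrt(13) and appears to the power 2; the numerator there equals 69/95 - (9/19)*sqrt(13), nonzero, and no other factor vanishes.
Hence a pole whose order is the multiplicity, 2.

The point is a pole of order 2.


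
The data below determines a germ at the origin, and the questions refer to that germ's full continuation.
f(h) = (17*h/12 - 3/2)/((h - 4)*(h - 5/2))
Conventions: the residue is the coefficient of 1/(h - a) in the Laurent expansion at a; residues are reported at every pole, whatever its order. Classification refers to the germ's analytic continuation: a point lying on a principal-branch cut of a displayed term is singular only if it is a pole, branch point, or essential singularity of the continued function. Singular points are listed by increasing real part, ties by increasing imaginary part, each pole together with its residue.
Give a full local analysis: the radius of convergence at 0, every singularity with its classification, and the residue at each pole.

Denominator factor (h - 5/2): pole of order 1 at 5/2, modulus 5/2.
Denominator factor (h - 4): pole of order 1 at 4, modulus 4.
The radius of convergence is the smallest modulus among the singular points: 5/2.
At the order-1 pole 5/2 set g(h) = (h - (5/2))*f(h) = (17*h/12 - 3/2)/(h - 4).
Simple pole: residue = g(a) at a = 5/2, which is -49/36.
At the order-1 pole 4 set g(h) = (h - (4))*f(h) = (17*h/12 - 3/2)/(h - 5/2).
Simple pole: residue = g(a) at a = 4, which is 25/9.
List the singular points by increasing real part (a conjugate pair: the negative imaginary part first).

Radius of convergence at 0: 5/2.
At 5/2: a pole of order 1; residue -49/36.
At 4: a pole of order 1; residue 25/9.


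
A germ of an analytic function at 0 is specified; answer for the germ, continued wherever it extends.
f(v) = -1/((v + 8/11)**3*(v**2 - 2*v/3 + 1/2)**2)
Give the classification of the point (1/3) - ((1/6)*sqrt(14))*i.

The denominator factor v**2 - 2*v/3 + 1/2 vanishes at (1/3) - ((1/6)*sqrt(14))*i and appears to the power 2; the numerator there equals -1, nonzero, and no other factor vanishes.
Hence a pole whose order is the multiplicity, 2.

The point is a pole of order 2.


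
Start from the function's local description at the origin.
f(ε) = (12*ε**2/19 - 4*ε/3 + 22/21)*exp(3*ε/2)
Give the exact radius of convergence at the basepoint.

The factor exp(3*ε/2) is entire and contributes no finite singular point.
The polynomial part has no poles.
No finite singular points: the Taylor series at 0 converges everywhere.

The radius of convergence is infinite.


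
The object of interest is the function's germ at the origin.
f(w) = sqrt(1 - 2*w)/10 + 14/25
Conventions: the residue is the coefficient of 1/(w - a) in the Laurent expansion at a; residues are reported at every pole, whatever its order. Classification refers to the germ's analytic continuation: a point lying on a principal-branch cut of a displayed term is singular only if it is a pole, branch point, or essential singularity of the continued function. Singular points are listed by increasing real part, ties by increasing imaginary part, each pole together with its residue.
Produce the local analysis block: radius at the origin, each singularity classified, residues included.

Branch term (1/10)*sqrt(1 - w/(1/2)): its argument vanishes at w = 1/2, a square-root branch point, modulus 1/2.
The radius of convergence is the smallest modulus among the singular points: 1/2.

Radius of convergence at 0: 1/2.
At 1/2: an algebraic (square-root) branch point.


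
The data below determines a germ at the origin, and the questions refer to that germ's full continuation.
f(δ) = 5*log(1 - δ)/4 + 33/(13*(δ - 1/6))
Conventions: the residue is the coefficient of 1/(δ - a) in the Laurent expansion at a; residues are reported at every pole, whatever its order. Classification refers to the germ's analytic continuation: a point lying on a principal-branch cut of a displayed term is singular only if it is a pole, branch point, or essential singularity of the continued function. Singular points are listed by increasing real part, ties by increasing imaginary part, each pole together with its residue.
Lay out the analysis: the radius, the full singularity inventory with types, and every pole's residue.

Denominator factor (δ - 1/6): pole of order 1 at 1/6, modulus 1/6.
Branch term (5/4)*log(1 - δ/(1)): its argument vanishes at δ = 1, a logarithmic branch point, modulus 1.
The radius of convergence is the smallest modulus among the singular points: 1/6.
The branch term is analytic at 1/6 and contributes nothing to the residue; only the rational part matters.
At the order-1 pole 1/6 set g(δ) = (δ - (1/6))*(rational part) = 33/13.
Simple pole: residue = g(a) at a = 1/6, which is 33/13.
List the singular points by increasing real part (a conjugate pair: the negative imaginary part first).

Radius of convergence at 0: 1/6.
At 1/6: a pole of order 1; residue 33/13.
At 1: a logarithmic branch point.


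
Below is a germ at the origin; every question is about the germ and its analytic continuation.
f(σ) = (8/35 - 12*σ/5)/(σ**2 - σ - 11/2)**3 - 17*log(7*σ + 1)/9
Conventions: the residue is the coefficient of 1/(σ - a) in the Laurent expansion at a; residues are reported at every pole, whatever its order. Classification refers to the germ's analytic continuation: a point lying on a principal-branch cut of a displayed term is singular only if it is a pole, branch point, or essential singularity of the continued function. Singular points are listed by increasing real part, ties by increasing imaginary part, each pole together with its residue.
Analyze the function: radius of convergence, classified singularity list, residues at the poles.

Denominator factor (σ**2 - σ - 11/2)^3: discriminant 23, real irrational roots 1/2 + (1/2)*sqrt(23) and 1/2 - (1/2)*sqrt(23); poles of order 3, moduli 1/2 + (1/2)*sqrt(23) and -1/2 + (1/2)*sqrt(23).
Branch term (-17/9)*log(1 - σ/(-1/7)): its argument vanishes at σ = -1/7, a logarithmic branch point, modulus 1/7.
The radius of convergence is the smallest modulus among the singular points: 1/7.
The branch term is analytic at 1/2 - (1/2)*sqrt(23) and contributes nothing to the residue; only the rational part matters.
The factor σ**2 - σ - 11/2 splits as (σ - a)(σ - a') with a = 1/2 - (1/2)*sqrt(23), a' = 1/2 + (1/2)*sqrt(23). At the order-3 pole a set g(σ) = (σ - a)^3*(rational part) = [8/35 - 12*σ/5] / (σ - a')^3.
Order-3 pole: residue = g''(a)/2; g''(1/2 - (1/2)*sqrt(23)) = (408/425845)*sqrt(23), so the residue is (204/425845)*sqrt(23).
The branch term is analytic at 1/2 + (1/2)*sqrt(23) and contributes nothing to the residue; only the rational part matters.
The factor σ**2 - σ - 11/2 splits as (σ - a)(σ - a') with a = 1/2 + (1/2)*sqrt(23), a' = 1/2 - (1/2)*sqrt(23). At the order-3 pole a set g(σ) = (σ - a)^3*(rational part) = [8/35 - 12*σ/5] / (σ - a')^3.
Order-3 pole: residue = g''(a)/2; g''(1/2 + (1/2)*sqrt(23)) = -(408/425845)*sqrt(23), so the residue is -(204/425845)*sqrt(23).
List the singular points by increasing real part (a conjugate pair: the negative imaginary part first).

Radius of convergence at 0: 1/7.
At 1/2 - (1/2)*sqrt(23): a pole of order 3; residue (204/425845)*sqrt(23).
At -1/7: a logarithmic branch point.
At 1/2 + (1/2)*sqrt(23): a pole of order 3; residue -(204/425845)*sqrt(23).


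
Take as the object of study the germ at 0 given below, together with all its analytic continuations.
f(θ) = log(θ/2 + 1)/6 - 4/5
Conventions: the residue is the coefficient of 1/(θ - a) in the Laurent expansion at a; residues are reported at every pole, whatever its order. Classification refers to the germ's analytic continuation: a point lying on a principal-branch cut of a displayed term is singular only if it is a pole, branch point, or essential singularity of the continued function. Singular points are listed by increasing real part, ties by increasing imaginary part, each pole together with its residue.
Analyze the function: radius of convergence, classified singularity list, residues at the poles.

Radius of convergence at 0: 2.
At -2: a logarithmic branch point.

Branch term (1/6)*log(1 - θ/(-2)): its argument vanishes at θ = -2, a logarithmic branch point, modulus 2.
The radius of convergence is the smallest modulus among the singular points: 2.


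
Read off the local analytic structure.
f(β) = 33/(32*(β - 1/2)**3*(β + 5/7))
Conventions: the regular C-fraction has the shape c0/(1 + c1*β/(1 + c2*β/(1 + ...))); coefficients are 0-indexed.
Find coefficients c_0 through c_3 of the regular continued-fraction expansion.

The regular C-fraction coefficients are [-231/20, -23/5, 18/23, -668/207].

Taylor coefficients (expand at 0): a_0 = -231/20, a_1 = -5313/100, a_2 = -101409/500, a_3 = -1600137/2500.
c0 = a_0 = -231/20. Peel one level at a time: if S = 1 + c*β/S' with S'(0) = 1, then c is the β-coefficient of S and S' = c*β/(S - 1).
S_1 = c0/f = 1 + (-23/5)*β + (18/5)*β^2 + ...; c1 = -23/5.
S_2 = c1*β/(S_1 - 1) = 1 + (18/23)*β + (1336/529)*β^2 + ...; c2 = 18/23.
S_3 = c2*β/(S_2 - 1) = 1 + (-668/207)*β + ...; c3 = -668/207.


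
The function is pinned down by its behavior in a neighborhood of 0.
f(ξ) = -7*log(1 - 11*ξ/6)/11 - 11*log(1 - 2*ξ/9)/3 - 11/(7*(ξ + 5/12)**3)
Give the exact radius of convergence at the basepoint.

The radius of convergence is 5/12.

Denominator factor (ξ + 5/12)^3: pole of order 3 at -5/12, modulus 5/12.
Branch term (-11/3)*log(1 - ξ/(9/2)): its argument vanishes at ξ = 9/2, a logarithmic branch point, modulus 9/2.
Branch term (-7/11)*log(1 - ξ/(6/11)): its argument vanishes at ξ = 6/11, a logarithmic branch point, modulus 6/11.
The radius of convergence is the smallest modulus among the singular points: 5/12.


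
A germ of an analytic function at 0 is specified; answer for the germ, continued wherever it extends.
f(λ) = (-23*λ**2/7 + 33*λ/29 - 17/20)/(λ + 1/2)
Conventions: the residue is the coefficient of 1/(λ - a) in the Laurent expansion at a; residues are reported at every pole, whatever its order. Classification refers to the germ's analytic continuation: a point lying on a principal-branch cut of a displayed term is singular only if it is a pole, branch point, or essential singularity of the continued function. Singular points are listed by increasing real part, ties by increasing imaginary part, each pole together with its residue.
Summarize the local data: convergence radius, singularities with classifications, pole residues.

Radius of convergence at 0: 1/2.
At -1/2: a pole of order 1; residue -2274/1015.

Denominator factor (λ + 1/2): pole of order 1 at -1/2, modulus 1/2.
The radius of convergence is the smallest modulus among the singular points: 1/2.
At the order-1 pole -1/2 set g(λ) = (λ - (-1/2))*f(λ) = -23*λ**2/7 + 33*λ/29 - 17/20.
Simple pole: residue = g(a) at a = -1/2, which is -2274/1015.


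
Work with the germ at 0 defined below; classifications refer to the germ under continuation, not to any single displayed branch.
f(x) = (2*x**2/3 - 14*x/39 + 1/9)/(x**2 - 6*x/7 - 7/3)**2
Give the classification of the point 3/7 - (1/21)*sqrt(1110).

The denominator factor x**2 - 6*x/7 - 7/3 vanishes at 3/7 - (1/21)*sqrt(1110) and appears to the power 2; the numerator there equals 3359/1911 - (58/5733)*sqrt(1110), nonzero, and no other factor vanishes.
Hence a pole whose order is the multiplicity, 2.

The point is a pole of order 2.


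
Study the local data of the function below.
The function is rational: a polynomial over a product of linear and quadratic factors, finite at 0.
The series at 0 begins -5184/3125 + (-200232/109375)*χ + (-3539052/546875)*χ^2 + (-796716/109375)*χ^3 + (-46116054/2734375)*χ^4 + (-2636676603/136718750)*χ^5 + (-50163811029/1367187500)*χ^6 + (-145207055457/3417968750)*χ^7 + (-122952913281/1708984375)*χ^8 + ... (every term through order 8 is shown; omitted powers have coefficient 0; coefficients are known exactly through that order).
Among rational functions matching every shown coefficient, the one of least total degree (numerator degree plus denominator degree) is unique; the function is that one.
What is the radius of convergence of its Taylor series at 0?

The radius of convergence is -1/24 + (1/24)*sqrt(481).

No rational of total degree below 7 reproduces all 9 coefficients; solving the [1/6] Pade equations on them gives f(χ) = (27*χ/35 + 24/25)/(χ**2 + χ/12 - 5/6)**3, whose expansion matches every shown term.
Denominator factor (χ**2 + χ/12 - 5/6)^3: discriminant 481/144, real irrational roots -1/24 + (1/24)*sqrt(481) and -1/24 - (1/24)*sqrt(481); poles of order 3, moduli -1/24 + (1/24)*sqrt(481) and 1/24 + (1/24)*sqrt(481).
The radius of convergence is the smallest modulus among the singular points: -1/24 + (1/24)*sqrt(481).


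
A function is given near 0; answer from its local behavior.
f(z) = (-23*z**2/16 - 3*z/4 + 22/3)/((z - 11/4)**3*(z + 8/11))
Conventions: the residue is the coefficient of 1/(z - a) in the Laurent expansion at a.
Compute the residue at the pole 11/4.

The residue is 107008/632043.

At the order-3 pole 11/4 set g(z) = (z - (11/4))^3*f(z) = (-23*z**2/16 - 3*z/4 + 22/3)/(z + 8/11).
Order-3 pole: residue = g''(a)/2; g''(11/4) = 214016/632043, so the residue is 107008/632043.


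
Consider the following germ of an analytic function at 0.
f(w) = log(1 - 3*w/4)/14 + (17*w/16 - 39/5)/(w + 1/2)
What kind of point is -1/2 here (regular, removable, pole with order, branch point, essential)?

The point is a pole of order 1.

The denominator factor w + 1/2 vanishes at -1/2 and appears to the power 1; the numerator there equals -1333/160, nonzero, and no other factor vanishes.
The branch terms are analytic at this point.
Hence a pole whose order is the multiplicity, 1.


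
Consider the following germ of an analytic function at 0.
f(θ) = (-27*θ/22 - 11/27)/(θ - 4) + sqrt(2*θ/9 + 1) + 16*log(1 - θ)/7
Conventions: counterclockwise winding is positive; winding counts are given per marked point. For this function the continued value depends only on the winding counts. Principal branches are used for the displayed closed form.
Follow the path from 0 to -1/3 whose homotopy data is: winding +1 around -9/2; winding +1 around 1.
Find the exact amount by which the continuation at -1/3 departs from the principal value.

Continued minus principal equals (-(10/9)*sqrt(3)) + ((32/7)*pi)*i.

The rational part is single-valued and drops out of the difference; each branch term changes only by its own monodromy.
(1)*sqrt(1 - θ/(-9/2)): winding +1 is odd, the square root flips sign, contributing -2*(1)*sqrt(1 - (-1/3)/(-9/2)) = -2*(1)*sqrt(25/27) = -(10/9)*sqrt(3).
(16/7)*log(1 - θ/(1)): each positive loop around 1 adds 2*pi*i to the log, so winding +1 contributes (16/7)*(1)*2*pi*i = (32/7)*pi*i.
Summing the contributions at θ = -1/3 gives (-(10/9)*sqrt(3)) + ((32/7)*pi)*i.


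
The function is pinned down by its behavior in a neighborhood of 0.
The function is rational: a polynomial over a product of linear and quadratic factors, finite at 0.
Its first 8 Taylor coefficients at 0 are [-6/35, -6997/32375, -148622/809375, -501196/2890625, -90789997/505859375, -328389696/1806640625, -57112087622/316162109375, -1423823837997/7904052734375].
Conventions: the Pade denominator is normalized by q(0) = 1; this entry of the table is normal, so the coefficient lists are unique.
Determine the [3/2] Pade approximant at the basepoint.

The Pade approximant has numerator coefficients [-6/35, -4041743051/49094666005, 257983599/9818933201, 429972665/19637866402]; denominator coefficients [1, -739726414/947773475, -455759497/1895546950].

Taylor coefficients needed (read off): a_0 = -6/35, a_1 = -6997/32375, a_2 = -148622/809375, a_3 = -501196/2890625, a_4 = -90789997/505859375, a_5 = -328389696/1806640625.
Write the denominator as Q(j) = 1 + q1*j + q2*j^2. Requiring Q*f - P = O(j^6) with deg P <= 3 kills the coefficients of j^4..j^5 in Q*f:
  j^4: a_4 + q1*a_3 + q2*a_2 = 0, i.e. -90789997/505859375 + (-501196/2890625)*q1 + (-148622/809375)*q2 = 0.
  j^5: a_5 + q1*a_4 + q2*a_3 = 0, i.e. -328389696/1806640625 + (-90789997/505859375)*q1 + (-501196/2890625)*q2 = 0.
Solving this linear system: q1 = -739726414/947773475, q2 = -455759497/1895546950.
The numerator is Q*f truncated at degree 3: P0 = a_0 = -6/35; P1 = a_1 + q1*a_0 = -4041743051/49094666005; P2 = a_2 + q1*a_1 + q2*a_0 = 257983599/9818933201; P3 = a_3 + q1*a_2 + q2*a_1 = 429972665/19637866402.


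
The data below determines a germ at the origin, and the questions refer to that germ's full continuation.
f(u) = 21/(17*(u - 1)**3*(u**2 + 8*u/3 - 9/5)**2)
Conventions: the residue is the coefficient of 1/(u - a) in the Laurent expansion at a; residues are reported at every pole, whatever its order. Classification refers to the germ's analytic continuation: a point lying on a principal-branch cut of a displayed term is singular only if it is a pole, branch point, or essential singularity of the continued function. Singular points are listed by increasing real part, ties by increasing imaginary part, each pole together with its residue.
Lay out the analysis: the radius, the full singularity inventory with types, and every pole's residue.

Denominator factor (u - 1)^3: pole of order 3 at 1, modulus 1.
Denominator factor (u**2 + 8*u/3 - 9/5)^2: discriminant 644/45, real irrational roots -4/3 + (1/15)*sqrt(805) and -4/3 - (1/15)*sqrt(805); poles of order 2, moduli -4/3 + (1/15)*sqrt(805) and 4/3 + (1/15)*sqrt(805).
The radius of convergence is the smallest modulus among the singular points: -4/3 + (1/15)*sqrt(805).
The factor u**2 + 8*u/3 - 9/5 splits as (u - a)(u - a') with a = -4/3 - (1/15)*sqrt(805), a' = -4/3 + (1/15)*sqrt(805). At the order-2 pole a set g(u) = (u - a)^2*f(u) = [21/(17*(u - 1)**3)] / (u - a')^2.
Order-2 pole: residue = g'(a); g'(-4/3 - (1/15)*sqrt(805)) = -334125/106624 + (6226875/56404096)*sqrt(805), so the residue is -334125/106624 + (6226875/56404096)*sqrt(805).
The factor u**2 + 8*u/3 - 9/5 splits as (u - a)(u - a') with a = -4/3 + (1/15)*sqrt(805), a' = -4/3 - (1/15)*sqrt(805). At the order-2 pole a set g(u) = (u - a)^2*f(u) = [21/(17*(u - 1)**3)] / (u - a')^2.
Order-2 pole: residue = g'(a); g'(-4/3 + (1/15)*sqrt(805)) = -334125/106624 - (6226875/56404096)*sqrt(805), so the residue is -334125/106624 - (6226875/56404096)*sqrt(805).
At the order-3 pole 1 set g(u) = (u - (1))^3*f(u) = 21/(17*(u**2 + 8*u/3 - 9/5)**2).
Order-3 pole: residue = g''(a)/2; g''(1) = 334125/26656, so the residue is 334125/53312.
List the singular points by increasing real part (a conjugate pair: the negative imaginary part first).

Radius of convergence at 0: -4/3 + (1/15)*sqrt(805).
At -4/3 - (1/15)*sqrt(805): a pole of order 2; residue -334125/106624 + (6226875/56404096)*sqrt(805).
At -4/3 + (1/15)*sqrt(805): a pole of order 2; residue -334125/106624 - (6226875/56404096)*sqrt(805).
At 1: a pole of order 3; residue 334125/53312.


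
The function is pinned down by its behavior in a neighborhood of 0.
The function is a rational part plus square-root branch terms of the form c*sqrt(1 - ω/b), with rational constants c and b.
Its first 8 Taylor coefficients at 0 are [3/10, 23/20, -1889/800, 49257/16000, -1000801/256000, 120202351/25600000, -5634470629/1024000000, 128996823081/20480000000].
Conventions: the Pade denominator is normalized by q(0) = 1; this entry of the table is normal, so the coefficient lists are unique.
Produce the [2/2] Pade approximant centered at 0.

Taylor coefficients needed (read off): a_0 = 3/10, a_1 = 23/20, a_2 = -1889/800, a_3 = 49257/16000, a_4 = -1000801/256000.
Write the denominator as Q(ω) = 1 + q1*ω + q2*ω^2. Requiring Q*f - P = O(ω^5) with deg P <= 2 kills the coefficients of ω^3..ω^4 in Q*f:
  ω^3: a_3 + q1*a_2 + q2*a_1 = 0, i.e. 49257/16000 + (-1889/800)*q1 + (23/20)*q2 = 0.
  ω^4: a_4 + q1*a_3 + q2*a_2 = 0, i.e. -1000801/256000 + (49257/16000)*q1 + (-1889/800)*q2 = 0.
Solving this linear system: q1 = 6454621/4736360, q2 = 22949341/189454400.
The numerator is Q*f truncated at degree 2: P0 = a_0 = 3/10; P1 = a_1 + q1*a_0 = 73832003/47363600; P2 = a_2 + q1*a_1 + q2*a_0 = -1435518337/1894544000.

The Pade approximant has numerator coefficients [3/10, 73832003/47363600, -1435518337/1894544000]; denominator coefficients [1, 6454621/4736360, 22949341/189454400].
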